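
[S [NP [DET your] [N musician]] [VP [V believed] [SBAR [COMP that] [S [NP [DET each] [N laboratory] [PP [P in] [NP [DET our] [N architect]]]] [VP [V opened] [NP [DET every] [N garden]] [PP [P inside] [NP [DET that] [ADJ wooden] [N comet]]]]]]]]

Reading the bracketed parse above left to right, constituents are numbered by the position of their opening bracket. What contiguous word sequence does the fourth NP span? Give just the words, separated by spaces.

The NP opening brackets appear, in order, over: "your musician"; "each laboratory in our architect"; "our architect"; "every garden"; "that wooden comet". The fourth one spans "every garden".

every garden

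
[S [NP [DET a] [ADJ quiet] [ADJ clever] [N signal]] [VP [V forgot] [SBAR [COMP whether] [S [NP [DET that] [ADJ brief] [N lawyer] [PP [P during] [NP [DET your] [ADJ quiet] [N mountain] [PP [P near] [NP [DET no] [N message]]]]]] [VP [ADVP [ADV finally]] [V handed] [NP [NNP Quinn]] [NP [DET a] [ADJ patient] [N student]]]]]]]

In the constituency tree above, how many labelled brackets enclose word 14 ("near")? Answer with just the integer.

9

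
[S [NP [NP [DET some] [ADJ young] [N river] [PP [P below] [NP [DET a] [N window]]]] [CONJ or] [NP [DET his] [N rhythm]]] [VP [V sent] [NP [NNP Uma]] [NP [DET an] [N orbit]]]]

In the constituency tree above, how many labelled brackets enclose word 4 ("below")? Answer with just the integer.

5

Path from the root down to the word: S → NP → NP → PP → P. That is 5 enclosing brackets.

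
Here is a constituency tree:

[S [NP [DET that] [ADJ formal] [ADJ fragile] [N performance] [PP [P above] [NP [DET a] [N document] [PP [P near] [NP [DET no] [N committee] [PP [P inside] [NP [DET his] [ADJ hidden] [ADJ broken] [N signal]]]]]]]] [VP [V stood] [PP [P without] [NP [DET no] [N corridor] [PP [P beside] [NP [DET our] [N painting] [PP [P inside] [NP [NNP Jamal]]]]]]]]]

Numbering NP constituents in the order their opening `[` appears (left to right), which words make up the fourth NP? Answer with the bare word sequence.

Opening `[NP` markers occur at word positions 1, 6, 9, 12, 18, 21, 24; the fourth of these opens the constituent [NP his hidden broken signal].

his hidden broken signal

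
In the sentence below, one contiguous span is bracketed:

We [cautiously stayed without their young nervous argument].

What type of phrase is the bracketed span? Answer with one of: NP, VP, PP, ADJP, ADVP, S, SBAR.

VP

"stayed" is the head of the bracketed span, so the span is a verb phrase: VP.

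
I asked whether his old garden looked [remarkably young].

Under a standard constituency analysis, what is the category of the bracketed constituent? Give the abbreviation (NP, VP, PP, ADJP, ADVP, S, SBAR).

ADJP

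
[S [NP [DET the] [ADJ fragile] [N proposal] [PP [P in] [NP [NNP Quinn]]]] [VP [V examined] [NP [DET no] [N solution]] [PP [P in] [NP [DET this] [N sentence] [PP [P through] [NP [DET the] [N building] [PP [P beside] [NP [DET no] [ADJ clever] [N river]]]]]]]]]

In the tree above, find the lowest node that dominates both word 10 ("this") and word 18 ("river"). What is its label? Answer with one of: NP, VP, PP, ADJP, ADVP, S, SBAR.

Word 10 lies under S → VP → PP → NP → DET; word 18 lies under S → VP → PP → NP → PP → NP → PP → NP → N. The lowest shared node is the NP.

NP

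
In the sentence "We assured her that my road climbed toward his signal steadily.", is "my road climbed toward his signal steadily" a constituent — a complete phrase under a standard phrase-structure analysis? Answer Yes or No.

Yes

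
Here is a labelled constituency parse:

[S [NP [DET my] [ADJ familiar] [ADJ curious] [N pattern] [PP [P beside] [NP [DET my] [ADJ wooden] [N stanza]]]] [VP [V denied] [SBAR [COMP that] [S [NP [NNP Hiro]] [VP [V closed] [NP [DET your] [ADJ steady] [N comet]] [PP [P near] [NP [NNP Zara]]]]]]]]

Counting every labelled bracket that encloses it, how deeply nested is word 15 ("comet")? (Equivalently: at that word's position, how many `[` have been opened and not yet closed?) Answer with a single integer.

Path from the root down to the word: S → VP → SBAR → S → VP → NP → N. That is 7 enclosing brackets.

7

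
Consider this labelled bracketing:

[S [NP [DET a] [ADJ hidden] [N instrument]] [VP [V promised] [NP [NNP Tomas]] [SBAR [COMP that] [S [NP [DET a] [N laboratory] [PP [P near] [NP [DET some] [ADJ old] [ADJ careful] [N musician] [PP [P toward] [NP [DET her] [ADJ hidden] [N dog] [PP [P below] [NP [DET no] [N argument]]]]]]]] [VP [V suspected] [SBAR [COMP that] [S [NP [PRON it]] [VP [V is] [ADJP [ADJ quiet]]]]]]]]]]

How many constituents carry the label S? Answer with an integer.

Scanning left to right, an opening `[S` appears at word positions 1, 7, 23 — 3 in total.

3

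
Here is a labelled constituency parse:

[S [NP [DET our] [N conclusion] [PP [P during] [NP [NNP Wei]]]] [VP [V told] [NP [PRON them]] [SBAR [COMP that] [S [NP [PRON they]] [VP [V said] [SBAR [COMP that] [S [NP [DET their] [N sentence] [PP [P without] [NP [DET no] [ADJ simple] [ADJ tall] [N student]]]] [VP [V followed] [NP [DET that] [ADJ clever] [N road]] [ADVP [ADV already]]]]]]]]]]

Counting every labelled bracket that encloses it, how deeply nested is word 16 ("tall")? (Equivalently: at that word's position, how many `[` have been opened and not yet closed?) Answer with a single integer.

11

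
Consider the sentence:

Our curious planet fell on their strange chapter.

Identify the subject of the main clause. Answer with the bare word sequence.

our curious planet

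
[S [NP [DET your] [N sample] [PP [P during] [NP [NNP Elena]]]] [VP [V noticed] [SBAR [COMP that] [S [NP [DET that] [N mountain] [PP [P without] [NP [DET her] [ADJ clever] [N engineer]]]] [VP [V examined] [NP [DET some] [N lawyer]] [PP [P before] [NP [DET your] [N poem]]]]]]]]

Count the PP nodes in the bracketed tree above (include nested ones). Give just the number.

Scanning left to right, an opening `[PP` appears at word positions 3, 9, 16 — 3 in total.

3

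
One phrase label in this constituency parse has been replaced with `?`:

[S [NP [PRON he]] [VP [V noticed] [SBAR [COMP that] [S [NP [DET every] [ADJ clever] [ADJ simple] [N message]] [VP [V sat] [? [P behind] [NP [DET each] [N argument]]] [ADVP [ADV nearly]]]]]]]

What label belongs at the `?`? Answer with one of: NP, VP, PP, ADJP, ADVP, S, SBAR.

Looking at what the `?` directly dominates — P 'behind', NP — this is a prepositional phrase (PP).

PP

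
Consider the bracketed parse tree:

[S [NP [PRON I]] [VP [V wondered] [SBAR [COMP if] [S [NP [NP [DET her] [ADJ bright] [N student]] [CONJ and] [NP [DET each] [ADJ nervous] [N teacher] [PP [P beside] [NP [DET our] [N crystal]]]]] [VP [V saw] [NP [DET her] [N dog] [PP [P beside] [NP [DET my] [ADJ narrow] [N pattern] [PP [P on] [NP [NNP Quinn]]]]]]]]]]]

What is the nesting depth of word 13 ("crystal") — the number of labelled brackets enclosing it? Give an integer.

Counting open brackets not yet closed at "crystal": [S [VP [SBAR [S [NP [NP [PP [NP [N = 9.

9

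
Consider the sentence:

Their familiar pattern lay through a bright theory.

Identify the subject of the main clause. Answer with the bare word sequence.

their familiar pattern

The subject of the main clause is the NP immediately before the verb "lay": "their familiar pattern".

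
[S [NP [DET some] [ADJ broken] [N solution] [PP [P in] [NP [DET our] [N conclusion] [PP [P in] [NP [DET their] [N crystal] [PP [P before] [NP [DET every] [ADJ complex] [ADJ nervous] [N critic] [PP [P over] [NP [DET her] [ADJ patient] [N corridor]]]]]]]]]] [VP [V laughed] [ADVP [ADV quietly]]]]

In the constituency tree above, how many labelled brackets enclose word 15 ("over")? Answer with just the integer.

10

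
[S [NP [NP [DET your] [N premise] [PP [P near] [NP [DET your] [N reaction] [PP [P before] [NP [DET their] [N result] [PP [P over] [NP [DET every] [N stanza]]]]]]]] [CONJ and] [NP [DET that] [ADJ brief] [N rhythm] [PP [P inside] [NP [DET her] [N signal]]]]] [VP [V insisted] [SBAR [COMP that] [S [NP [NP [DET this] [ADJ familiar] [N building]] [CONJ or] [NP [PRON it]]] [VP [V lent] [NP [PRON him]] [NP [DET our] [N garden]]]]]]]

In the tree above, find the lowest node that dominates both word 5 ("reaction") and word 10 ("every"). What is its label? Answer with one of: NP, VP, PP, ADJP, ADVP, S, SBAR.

NP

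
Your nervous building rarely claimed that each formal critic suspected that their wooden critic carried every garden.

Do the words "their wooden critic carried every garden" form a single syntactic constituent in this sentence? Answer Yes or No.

Yes

The sequence corresponds to a single S node — the clause "their wooden critic carried every garden".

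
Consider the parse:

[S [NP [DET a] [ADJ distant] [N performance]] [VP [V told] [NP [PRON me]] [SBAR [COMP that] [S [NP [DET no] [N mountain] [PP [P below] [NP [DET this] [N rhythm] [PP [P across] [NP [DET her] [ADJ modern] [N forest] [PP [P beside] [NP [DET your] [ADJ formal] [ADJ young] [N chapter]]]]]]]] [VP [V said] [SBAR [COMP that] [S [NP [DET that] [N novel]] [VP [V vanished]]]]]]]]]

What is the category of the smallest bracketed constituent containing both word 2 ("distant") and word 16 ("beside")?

Both words fall inside [S a distant performance told me that no mountain below this rhythm across her modern forest beside your formal young chapter said that that novel vanished] (words 1–25), and no smaller constituent contains them both. Label: S.

S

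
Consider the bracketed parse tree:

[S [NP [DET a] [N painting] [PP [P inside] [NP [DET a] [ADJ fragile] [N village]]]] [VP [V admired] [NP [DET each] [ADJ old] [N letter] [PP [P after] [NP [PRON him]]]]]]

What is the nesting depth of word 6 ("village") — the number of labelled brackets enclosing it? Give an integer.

5

The word sits inside N, which is inside NP, inside PP, inside NP, inside S — 5 brackets in all.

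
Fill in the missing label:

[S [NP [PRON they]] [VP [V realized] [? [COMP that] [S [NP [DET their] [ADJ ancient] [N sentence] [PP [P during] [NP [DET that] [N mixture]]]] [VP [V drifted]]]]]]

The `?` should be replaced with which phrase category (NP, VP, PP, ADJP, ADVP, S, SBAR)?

A constituent whose immediate children are COMP 'that', S is a subordinate clause: SBAR.

SBAR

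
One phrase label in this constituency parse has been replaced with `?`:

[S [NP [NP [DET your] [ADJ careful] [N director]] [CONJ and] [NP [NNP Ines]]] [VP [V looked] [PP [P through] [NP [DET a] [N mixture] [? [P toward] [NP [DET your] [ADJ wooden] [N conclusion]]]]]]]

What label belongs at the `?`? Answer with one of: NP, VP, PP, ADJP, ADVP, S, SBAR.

Looking at what the `?` directly dominates — P 'toward', NP — this is a prepositional phrase (PP).

PP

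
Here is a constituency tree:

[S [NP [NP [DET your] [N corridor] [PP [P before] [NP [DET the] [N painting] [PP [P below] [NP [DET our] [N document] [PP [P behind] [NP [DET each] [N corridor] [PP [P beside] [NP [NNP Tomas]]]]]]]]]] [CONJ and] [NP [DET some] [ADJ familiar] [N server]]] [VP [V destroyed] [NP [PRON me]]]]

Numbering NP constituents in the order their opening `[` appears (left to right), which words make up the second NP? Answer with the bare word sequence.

Opening `[NP` markers occur at word positions 1, 1, 4, 7, 10, 13, 15, 19; the second of these opens the constituent [NP your corridor before the painting below our document behind each corridor beside Tomas].

your corridor before the painting below our document behind each corridor beside Tomas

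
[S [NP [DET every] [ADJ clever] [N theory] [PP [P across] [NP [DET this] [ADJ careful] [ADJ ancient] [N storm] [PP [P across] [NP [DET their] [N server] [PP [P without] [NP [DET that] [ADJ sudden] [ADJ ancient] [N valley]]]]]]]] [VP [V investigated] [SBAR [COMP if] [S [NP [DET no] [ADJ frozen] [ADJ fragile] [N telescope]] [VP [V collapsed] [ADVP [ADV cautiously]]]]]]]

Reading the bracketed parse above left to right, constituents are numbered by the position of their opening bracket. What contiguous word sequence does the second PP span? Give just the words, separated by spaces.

In left-to-right order the PP constituents are "across this careful ancient storm across their server without that sudden ancient valley"; "across their server without that sudden ancient valley"; "without that sudden ancient valley". Number 2 is "across their server without that sudden ancient valley".

across their server without that sudden ancient valley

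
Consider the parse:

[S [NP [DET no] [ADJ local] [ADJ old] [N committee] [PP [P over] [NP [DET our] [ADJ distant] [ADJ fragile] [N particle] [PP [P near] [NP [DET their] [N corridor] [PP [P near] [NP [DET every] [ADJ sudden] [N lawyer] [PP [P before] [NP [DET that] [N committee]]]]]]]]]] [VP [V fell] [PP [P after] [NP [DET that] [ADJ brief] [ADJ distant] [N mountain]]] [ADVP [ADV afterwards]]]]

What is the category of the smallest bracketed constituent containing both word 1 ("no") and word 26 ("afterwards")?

The smallest bracket enclosing both words is [S no local old committee over our distant fragile particle near their corridor near every sudden lawyer before that committee fell after that brief distant mountain afterwards], so the label is S.

S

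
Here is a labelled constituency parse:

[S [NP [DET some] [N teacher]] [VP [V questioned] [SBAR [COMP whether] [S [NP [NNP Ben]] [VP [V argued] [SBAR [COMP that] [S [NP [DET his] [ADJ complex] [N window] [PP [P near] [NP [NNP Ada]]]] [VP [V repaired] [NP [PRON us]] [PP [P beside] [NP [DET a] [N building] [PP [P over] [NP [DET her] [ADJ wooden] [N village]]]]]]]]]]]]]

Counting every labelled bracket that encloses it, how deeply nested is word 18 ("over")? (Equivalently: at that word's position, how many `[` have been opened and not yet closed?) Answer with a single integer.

12

Counting open brackets not yet closed at "over": [S [VP [SBAR [S [VP [SBAR [S [VP [PP [NP [PP [P = 12.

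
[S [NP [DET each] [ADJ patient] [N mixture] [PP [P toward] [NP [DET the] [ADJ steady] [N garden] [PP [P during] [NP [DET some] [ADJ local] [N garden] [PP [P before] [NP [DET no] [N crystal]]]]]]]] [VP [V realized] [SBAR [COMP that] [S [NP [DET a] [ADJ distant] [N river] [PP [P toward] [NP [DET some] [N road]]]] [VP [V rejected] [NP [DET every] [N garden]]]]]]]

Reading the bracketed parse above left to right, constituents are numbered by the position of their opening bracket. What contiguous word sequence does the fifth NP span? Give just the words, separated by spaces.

a distant river toward some road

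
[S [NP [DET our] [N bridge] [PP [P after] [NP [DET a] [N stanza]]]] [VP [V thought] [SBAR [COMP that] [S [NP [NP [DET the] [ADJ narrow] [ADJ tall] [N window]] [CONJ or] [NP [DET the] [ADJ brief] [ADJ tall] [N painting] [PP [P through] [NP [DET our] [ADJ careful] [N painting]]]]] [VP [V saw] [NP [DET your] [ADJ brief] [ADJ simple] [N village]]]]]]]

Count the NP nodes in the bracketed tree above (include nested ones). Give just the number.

7

The NP constituents are: [NP our bridge after a stanza]; [NP a stanza]; [NP the narrow tall window or the brief tall painting through our careful painting]; [NP the narrow tall window]; [NP the brief tall painting through our careful painting]; [NP our careful painting] …. Total: 7.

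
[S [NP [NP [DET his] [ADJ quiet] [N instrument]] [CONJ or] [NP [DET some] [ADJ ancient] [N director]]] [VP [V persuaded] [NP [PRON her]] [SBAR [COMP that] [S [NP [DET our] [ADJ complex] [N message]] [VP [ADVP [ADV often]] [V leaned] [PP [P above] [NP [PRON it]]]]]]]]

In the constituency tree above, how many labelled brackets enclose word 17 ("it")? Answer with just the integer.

8

The word sits inside PRON, which is inside NP, inside PP, inside VP, inside S, inside SBAR, inside VP, inside S — 8 brackets in all.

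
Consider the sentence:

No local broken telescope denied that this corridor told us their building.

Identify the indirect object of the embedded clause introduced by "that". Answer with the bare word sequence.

us

"told" heads the VP of the embedded clause introduced by "that", and "us" is its indirect object.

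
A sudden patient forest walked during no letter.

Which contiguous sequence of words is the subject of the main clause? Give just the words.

"a sudden patient forest" is the NP that combines with the VP headed by "walked" to form the main clause — the subject.

a sudden patient forest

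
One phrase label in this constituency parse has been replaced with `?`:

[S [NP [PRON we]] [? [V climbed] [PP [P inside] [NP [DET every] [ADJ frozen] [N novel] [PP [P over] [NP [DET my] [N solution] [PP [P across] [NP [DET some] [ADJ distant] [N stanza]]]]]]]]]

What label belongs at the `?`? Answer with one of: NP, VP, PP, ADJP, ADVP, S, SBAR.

VP

A constituent whose immediate children are V 'climbed', PP is a verb phrase: VP.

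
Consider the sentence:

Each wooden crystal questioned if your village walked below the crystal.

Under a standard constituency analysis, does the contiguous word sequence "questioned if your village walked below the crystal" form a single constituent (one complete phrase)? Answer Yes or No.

Yes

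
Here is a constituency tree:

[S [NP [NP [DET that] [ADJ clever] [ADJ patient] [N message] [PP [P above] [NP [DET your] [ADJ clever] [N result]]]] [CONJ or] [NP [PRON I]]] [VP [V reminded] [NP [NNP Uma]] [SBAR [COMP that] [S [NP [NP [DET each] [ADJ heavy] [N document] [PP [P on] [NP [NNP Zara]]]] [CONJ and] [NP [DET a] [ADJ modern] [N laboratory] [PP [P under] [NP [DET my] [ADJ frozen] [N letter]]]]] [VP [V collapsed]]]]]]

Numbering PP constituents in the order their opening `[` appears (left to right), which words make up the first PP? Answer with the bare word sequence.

above your clever result

In left-to-right order the PP constituents are "above your clever result"; "on Zara"; "under my frozen letter". Number 1 is "above your clever result".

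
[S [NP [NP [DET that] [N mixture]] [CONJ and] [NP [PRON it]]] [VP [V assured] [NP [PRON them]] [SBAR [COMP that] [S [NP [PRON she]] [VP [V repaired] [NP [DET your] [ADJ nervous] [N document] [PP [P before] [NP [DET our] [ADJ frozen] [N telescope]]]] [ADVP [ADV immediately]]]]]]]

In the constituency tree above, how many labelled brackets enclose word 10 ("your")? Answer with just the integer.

Counting open brackets not yet closed at "your": [S [VP [SBAR [S [VP [NP [DET = 7.

7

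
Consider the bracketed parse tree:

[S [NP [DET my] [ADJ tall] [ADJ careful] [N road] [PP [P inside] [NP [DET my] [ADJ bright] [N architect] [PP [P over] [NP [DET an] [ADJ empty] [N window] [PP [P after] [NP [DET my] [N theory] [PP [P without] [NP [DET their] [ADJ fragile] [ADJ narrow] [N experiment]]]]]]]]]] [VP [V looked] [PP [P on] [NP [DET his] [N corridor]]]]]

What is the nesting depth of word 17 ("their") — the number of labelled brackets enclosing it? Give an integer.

11

Path from the root down to the word: S → NP → PP → NP → PP → NP → PP → NP → PP → NP → DET. That is 11 enclosing brackets.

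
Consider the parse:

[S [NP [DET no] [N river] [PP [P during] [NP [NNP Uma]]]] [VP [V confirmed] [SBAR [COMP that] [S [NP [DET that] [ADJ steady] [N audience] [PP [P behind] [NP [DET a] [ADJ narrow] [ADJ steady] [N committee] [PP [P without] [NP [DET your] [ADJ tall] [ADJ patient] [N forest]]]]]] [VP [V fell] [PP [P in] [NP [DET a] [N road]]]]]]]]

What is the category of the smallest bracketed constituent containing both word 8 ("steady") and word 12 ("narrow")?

NP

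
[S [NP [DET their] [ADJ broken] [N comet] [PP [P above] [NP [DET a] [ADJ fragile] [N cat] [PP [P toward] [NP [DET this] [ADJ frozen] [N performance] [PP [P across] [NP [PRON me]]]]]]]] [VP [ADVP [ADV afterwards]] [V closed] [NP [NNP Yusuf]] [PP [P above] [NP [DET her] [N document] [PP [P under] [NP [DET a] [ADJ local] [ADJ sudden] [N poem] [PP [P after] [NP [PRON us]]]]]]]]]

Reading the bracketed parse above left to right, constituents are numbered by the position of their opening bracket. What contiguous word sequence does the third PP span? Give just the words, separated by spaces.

across me

Opening `[PP` markers occur at word positions 4, 8, 12, 17, 20, 25; the third of these opens the constituent [PP across me].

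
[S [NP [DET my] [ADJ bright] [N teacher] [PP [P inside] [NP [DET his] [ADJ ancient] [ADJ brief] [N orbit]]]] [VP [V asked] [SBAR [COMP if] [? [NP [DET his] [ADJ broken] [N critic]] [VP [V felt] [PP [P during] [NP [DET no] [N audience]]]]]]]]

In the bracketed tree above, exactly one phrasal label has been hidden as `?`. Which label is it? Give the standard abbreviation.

The `?` node immediately contains: NP, VP. That is the internal structure of a clause, so the label is S.

S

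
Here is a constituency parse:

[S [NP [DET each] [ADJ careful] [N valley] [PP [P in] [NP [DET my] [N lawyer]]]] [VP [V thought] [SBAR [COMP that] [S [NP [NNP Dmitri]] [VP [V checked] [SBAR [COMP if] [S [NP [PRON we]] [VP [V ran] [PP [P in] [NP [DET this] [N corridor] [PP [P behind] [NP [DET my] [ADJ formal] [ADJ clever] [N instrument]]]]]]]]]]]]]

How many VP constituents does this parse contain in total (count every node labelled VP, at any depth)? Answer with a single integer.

Scanning left to right, an opening `[VP` appears at word positions 7, 10, 13 — 3 in total.

3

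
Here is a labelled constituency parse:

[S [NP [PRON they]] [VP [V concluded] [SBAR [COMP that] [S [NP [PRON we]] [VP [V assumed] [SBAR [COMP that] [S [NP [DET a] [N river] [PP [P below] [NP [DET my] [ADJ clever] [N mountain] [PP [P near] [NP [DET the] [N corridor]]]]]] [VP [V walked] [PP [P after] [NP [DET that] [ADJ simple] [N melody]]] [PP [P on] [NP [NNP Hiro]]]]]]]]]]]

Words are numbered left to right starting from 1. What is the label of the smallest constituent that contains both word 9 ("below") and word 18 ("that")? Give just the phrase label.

The smallest bracket enclosing both words is [S a river below my clever mountain near the corridor walked after that simple melody on Hiro], so the label is S.

S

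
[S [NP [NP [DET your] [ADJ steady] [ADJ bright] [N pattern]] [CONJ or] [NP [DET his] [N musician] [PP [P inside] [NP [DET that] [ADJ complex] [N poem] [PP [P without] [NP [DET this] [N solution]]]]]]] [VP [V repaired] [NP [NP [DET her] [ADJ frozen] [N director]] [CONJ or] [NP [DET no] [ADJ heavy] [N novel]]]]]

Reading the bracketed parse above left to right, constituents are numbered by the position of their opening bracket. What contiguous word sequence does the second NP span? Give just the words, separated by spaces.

your steady bright pattern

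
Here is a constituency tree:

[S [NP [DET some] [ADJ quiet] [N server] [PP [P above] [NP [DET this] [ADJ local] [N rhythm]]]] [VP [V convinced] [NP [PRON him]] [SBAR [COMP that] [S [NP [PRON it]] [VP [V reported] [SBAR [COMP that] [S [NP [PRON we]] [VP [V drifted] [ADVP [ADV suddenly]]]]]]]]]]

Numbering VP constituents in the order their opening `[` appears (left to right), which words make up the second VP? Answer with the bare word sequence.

reported that we drifted suddenly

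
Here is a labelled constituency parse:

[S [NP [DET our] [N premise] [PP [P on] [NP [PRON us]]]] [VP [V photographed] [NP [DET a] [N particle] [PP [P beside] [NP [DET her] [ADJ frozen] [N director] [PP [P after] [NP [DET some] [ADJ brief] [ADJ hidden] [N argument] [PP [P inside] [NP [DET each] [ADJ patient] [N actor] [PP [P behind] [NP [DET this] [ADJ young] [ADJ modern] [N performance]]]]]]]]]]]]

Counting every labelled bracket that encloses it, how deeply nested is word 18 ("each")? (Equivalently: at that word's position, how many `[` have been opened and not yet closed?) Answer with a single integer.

Counting open brackets not yet closed at "each": [S [VP [NP [PP [NP [PP [NP [PP [NP [DET = 10.

10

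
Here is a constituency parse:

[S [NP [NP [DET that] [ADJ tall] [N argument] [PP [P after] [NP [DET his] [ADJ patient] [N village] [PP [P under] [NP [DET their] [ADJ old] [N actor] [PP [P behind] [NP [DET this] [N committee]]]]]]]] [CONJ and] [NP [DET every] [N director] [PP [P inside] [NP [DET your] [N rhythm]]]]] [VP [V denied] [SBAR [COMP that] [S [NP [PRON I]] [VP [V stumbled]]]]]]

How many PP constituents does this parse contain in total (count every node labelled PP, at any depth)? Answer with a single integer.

4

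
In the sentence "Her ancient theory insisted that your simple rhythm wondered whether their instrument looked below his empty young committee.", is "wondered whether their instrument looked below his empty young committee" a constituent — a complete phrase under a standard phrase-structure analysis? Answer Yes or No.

The sequence corresponds to a single VP node — the verb phrase "wondered whether their instrument looked below his empty young committee".

Yes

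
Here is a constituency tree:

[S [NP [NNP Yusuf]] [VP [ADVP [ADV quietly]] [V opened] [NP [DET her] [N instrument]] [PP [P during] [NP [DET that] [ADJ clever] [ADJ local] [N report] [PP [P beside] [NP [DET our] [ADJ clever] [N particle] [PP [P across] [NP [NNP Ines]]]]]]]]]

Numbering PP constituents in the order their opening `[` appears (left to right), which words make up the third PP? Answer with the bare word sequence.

Opening `[PP` markers occur at word positions 6, 11, 15; the third of these opens the constituent [PP across Ines].

across Ines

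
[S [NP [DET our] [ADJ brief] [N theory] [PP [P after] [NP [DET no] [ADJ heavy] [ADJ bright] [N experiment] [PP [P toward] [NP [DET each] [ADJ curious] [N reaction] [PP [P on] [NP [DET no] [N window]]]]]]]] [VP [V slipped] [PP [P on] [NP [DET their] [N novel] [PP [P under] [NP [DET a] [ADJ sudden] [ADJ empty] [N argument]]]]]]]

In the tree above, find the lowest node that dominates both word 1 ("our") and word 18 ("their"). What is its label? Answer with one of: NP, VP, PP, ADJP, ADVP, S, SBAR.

S

Both words fall inside [S our brief theory after no heavy bright experiment toward each curious reaction on no window slipped on their novel under a sudden empty argument] (words 1–24), and no smaller constituent contains them both. Label: S.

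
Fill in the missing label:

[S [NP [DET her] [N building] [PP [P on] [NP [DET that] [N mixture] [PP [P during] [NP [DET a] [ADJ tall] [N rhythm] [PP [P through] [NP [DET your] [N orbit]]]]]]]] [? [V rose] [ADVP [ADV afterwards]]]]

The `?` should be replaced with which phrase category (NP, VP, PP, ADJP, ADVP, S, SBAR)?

VP

Looking at what the `?` directly dominates — V 'rose', ADVP — this is a verb phrase (VP).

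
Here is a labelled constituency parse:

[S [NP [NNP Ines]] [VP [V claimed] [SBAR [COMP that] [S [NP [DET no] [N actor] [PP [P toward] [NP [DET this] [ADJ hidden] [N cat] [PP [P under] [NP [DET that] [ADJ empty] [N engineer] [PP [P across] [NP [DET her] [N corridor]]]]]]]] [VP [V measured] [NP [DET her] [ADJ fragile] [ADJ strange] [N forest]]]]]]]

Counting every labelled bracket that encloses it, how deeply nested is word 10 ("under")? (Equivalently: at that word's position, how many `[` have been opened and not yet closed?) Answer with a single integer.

The word sits inside P, which is inside PP, inside NP, inside PP, inside NP, inside S, inside SBAR, inside VP, inside S — 9 brackets in all.

9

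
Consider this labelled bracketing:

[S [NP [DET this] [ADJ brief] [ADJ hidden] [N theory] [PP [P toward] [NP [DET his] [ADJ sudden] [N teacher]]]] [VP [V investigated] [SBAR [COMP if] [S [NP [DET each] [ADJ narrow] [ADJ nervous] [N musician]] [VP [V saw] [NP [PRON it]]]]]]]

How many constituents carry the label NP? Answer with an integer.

4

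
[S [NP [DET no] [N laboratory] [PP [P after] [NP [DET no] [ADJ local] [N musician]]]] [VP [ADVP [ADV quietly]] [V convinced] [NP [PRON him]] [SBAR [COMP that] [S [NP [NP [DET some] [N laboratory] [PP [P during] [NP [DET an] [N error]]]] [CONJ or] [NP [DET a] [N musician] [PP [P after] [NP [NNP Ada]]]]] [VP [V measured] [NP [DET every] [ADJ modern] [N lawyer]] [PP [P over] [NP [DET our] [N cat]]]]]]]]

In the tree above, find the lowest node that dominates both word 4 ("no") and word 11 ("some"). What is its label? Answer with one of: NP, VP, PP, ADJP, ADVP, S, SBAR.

The smallest bracket enclosing both words is [S no laboratory after no local musician quietly convinced him that some laboratory during an error or a musician after Ada measured every modern lawyer over our cat], so the label is S.

S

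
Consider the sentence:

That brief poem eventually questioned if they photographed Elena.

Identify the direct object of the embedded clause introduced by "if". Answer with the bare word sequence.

Elena

"photographed" heads the VP of the embedded clause introduced by "if", and "Elena" is its direct object.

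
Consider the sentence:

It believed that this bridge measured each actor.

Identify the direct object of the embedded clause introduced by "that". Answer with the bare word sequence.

"measured" heads the VP of the embedded clause introduced by "that", and "each actor" is its direct object.

each actor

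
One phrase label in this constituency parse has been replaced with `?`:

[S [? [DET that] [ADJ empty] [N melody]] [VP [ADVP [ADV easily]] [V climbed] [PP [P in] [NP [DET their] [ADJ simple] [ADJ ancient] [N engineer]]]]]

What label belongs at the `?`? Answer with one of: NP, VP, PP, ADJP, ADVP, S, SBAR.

NP

Looking at what the `?` directly dominates — DET 'that', ADJ 'empty', N 'melody' — this is a noun phrase (NP).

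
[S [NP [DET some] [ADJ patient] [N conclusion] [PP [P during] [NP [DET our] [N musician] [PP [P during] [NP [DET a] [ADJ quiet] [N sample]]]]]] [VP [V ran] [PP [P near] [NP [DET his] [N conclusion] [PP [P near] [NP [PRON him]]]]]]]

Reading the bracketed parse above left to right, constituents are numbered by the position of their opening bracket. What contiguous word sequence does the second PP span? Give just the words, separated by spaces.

during a quiet sample

In left-to-right order the PP constituents are "during our musician during a quiet sample"; "during a quiet sample"; "near his conclusion near him"; "near him". Number 2 is "during a quiet sample".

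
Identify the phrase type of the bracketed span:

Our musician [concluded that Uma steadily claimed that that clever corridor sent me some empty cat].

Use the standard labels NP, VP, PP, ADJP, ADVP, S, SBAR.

The span is built around the verb "concluded" — a verb phrase (VP).

VP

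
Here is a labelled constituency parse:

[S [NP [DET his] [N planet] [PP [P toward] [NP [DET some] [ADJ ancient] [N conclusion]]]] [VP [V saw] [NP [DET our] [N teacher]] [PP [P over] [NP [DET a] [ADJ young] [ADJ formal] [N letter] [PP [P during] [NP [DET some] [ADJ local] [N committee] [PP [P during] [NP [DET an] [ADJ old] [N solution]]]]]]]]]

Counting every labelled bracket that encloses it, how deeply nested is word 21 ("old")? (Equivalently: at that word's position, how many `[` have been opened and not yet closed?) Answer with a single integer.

Path from the root down to the word: S → VP → PP → NP → PP → NP → PP → NP → ADJ. That is 9 enclosing brackets.

9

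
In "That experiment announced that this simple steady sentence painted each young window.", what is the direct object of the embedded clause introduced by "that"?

each young window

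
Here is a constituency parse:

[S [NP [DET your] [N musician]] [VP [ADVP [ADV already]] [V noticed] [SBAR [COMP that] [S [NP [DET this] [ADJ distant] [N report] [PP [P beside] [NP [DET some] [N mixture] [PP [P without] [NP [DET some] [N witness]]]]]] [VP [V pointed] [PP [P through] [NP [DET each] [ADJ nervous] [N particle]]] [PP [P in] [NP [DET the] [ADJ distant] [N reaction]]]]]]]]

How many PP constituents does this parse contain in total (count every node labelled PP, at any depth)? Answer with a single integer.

4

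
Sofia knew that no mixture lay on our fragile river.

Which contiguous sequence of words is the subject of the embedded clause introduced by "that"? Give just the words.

no mixture

In the embedded clause introduced by "that" the verb is "lay"; the NP preceding it, "no mixture", is the subject.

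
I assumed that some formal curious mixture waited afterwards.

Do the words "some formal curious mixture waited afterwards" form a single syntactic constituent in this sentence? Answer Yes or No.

Yes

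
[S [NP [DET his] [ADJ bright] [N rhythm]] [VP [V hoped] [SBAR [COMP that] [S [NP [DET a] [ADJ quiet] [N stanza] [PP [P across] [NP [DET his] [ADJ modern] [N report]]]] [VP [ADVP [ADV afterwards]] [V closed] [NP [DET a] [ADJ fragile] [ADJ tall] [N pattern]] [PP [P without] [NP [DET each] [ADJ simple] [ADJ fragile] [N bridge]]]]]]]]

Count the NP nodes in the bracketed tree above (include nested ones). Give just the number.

5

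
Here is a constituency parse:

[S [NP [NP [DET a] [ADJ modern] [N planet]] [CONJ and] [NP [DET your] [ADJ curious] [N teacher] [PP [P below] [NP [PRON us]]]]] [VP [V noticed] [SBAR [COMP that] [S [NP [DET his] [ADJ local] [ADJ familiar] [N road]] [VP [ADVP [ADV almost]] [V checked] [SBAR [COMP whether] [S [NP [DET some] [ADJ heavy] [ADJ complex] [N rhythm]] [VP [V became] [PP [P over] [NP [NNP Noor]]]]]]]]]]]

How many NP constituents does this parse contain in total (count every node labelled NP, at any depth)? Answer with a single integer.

7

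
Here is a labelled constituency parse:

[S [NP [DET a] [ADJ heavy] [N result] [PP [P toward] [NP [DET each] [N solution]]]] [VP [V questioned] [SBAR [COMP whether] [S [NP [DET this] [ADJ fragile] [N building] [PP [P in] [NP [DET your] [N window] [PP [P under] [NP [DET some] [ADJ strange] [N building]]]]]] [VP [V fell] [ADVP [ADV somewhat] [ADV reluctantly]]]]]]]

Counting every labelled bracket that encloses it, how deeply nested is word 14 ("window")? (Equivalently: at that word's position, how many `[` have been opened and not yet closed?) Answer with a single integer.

The word sits inside N, which is inside NP, inside PP, inside NP, inside S, inside SBAR, inside VP, inside S — 8 brackets in all.

8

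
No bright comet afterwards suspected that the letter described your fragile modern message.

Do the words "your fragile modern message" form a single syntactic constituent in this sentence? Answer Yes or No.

The sequence corresponds to a single NP node — the noun phrase "your fragile modern message".

Yes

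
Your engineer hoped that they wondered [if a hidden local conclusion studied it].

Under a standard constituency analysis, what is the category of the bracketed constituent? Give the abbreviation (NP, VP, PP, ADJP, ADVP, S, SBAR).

SBAR

The span is built around the complementizer "if" — a subordinate clause (SBAR).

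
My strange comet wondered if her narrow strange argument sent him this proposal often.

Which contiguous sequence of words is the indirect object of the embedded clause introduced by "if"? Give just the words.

him

"sent" heads the VP of the embedded clause introduced by "if", and "him" is its indirect object.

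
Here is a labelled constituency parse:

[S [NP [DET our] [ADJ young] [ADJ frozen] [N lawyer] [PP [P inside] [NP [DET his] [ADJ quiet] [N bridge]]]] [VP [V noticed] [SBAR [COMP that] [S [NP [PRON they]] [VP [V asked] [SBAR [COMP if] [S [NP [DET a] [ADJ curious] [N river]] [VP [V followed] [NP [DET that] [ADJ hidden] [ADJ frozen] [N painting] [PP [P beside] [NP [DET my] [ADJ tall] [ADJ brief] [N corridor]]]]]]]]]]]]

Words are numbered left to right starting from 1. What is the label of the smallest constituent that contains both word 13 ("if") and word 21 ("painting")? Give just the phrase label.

SBAR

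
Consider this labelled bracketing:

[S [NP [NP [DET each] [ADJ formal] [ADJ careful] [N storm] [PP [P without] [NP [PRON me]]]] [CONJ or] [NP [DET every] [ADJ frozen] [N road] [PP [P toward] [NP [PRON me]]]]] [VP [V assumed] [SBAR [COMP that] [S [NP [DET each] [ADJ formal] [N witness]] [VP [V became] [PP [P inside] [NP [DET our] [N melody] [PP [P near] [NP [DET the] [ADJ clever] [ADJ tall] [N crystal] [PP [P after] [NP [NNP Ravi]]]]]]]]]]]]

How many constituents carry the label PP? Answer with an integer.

5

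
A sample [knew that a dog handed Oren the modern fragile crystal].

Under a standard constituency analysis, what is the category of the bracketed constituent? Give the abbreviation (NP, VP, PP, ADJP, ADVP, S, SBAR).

VP

The bracketed span "knew that a dog handed Oren the modern fragile crystal" is headed by "knew", making it a verb phrase (VP).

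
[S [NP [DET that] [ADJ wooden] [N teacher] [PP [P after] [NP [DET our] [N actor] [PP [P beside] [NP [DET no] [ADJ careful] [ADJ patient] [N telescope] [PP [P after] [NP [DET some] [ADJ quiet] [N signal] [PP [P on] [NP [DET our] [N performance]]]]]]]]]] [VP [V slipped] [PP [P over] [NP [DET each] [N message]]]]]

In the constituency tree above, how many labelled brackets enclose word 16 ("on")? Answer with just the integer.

The word sits inside P, which is inside PP, inside NP, inside PP, inside NP, inside PP, inside NP, inside PP, inside NP, inside S — 10 brackets in all.

10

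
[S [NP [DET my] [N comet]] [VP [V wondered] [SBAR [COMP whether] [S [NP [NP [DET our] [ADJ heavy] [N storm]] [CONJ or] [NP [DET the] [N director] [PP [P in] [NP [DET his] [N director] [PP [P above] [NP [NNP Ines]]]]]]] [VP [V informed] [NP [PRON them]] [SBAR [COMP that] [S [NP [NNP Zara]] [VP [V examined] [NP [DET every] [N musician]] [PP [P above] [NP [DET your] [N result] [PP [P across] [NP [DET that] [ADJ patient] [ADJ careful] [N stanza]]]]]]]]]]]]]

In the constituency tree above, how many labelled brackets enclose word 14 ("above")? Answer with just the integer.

10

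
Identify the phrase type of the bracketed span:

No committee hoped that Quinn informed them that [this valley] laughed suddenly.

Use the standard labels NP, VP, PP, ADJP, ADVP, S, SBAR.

NP

The bracketed span "this valley" is headed by "valley", making it a noun phrase (NP).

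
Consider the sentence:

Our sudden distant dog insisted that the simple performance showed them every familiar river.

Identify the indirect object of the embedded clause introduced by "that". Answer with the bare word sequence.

them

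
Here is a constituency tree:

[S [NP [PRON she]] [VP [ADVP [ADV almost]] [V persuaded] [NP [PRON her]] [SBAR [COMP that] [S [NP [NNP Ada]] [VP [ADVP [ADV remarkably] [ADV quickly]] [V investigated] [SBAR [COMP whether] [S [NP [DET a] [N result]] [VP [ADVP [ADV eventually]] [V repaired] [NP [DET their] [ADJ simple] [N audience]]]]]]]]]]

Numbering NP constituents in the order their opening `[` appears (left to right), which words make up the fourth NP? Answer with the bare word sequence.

In left-to-right order the NP constituents are "she"; "her"; "Ada"; "a result"; "their simple audience". Number 4 is "a result".

a result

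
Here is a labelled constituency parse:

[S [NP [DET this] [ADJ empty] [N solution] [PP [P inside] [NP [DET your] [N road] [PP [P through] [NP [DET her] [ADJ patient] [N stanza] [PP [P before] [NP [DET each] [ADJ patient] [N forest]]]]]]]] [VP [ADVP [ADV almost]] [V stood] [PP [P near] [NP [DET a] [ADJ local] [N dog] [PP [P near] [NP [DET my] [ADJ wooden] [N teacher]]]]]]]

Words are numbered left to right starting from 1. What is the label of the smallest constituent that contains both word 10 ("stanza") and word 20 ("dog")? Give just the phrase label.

S

Word 10 lies under S → NP → PP → NP → PP → NP → N; word 20 lies under S → VP → PP → NP → N. The lowest shared node is the S.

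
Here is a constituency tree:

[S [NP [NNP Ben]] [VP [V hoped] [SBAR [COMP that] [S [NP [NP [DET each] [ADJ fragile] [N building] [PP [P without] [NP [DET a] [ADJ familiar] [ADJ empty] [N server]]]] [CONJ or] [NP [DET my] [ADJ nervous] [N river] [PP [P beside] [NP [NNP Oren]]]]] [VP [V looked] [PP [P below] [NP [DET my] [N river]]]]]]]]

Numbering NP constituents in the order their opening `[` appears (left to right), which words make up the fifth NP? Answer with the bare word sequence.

my nervous river beside Oren

Opening `[NP` markers occur at word positions 1, 4, 4, 8, 13, 17, 20; the fifth of these opens the constituent [NP my nervous river beside Oren].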